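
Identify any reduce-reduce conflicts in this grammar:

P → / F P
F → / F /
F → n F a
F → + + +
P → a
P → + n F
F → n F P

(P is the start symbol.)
Yes — I11: [F → n F a .] vs [P → a .]

Augment with P' → P and build the canonical LR(0) collection (I0 = CLOSURE({[P' → . P]}), then GOTO on every symbol after a dot until no new states appear). It has 19 states:
  I0: { [P → . + n F], [P → . / F P], [P → . a], [P' → . P] }  — shift
  I1: { [P → + . n F] }  — shift
  I2: { [F → . + + +], [F → . / F /], [F → . n F P], [F → . n F a], [P → / . F P] }  — shift
  I3: { [P' → P .] }  — accept
  I4: { [P → a .] }  — reduce
  I5: { [F → + . + +] }  — shift
  I6: { [F → . + + +], [F → . / F /], [F → . n F P], [F → . n F a], [F → / . F /] }  — shift
  I7: { [P → . + n F], [P → . / F P], [P → . a], [P → / F . P] }  — shift
  I8: { [F → . + + +], [F → . / F /], [F → . n F P], [F → . n F a], [F → n . F P], [F → n . F a] }  — shift
  I9: { [F → n F . P], [F → n F . a], [P → . + n F], [P → . / F P], [P → . a] }  — shift
  I10: { [F → n F P .] }  — reduce
  I11: { [F → n F a .], [P → a .] }  — 2 reduces
  I12: { [P → / F P .] }  — reduce
  I13: { [F → / F . /] }  — shift
  I14: { [F → / F / .] }  — reduce
  I15: { [F → + + . +] }  — shift
  I16: { [F → + + + .] }  — reduce
  I17: { [F → . + + +], [F → . / F /], [F → . n F P], [F → . n F a], [P → + n . F] }  — shift
  I18: { [P → + n F .] }  — reduce

I11 contains complete items [F → n F a .], [P → a .] — reduce-reduce conflict.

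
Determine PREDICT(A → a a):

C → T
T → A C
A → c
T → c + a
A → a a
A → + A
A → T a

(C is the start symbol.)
PREDICT(A → a a) = (FIRST(RHS) \ {ε}) ∪ (FOLLOW(A) if ε ∈ FIRST(RHS), i.e. RHS ⇒* ε)
FIRST(a a) = { 'a' }
ε ∉ FIRST(a a), so FOLLOW(A) is not added.
PREDICT(A → a a) = { 'a' }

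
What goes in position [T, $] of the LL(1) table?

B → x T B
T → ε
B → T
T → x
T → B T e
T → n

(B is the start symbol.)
T → ε

To find M[T, $], we find productions for T where $ is in the predict set (PREDICT(N → α) = (FIRST(α) \ {ε}) ∪ (FOLLOW(N) if α ⇒* ε)).

Relevant sets:
  FIRST(B) = { 'e', 'n', 'x', ε }
  FIRST(T) = { 'e', 'n', 'x', ε }
  FOLLOW(T) = { $, 'e', 'n', 'x' }

T → ε: PREDICT = { $, 'e', 'n', 'x' }
  $ is in predict set, so this production goes in M[T, $]
T → x: PREDICT = { 'x' }
T → B T e: PREDICT = { 'e', 'n', 'x' }
T → n: PREDICT = { 'n' }

M[T, $] = T → ε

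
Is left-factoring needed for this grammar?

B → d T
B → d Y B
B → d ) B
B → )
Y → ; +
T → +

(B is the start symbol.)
Left-factoring is needed when two productions for the same non-terminal
share a common prefix on the right-hand side.

Productions for B:
  B → d T
  B → d Y B
  B → d ) B
  B → )

Found common prefix 'd' in productions for B

Answer: Yes, B has productions with common prefix 'd'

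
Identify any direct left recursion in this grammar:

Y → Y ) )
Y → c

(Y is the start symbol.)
Y → Y ) ): LEFT RECURSIVE (starts with Y)
Y → c: starts with c

The grammar has direct left recursion on: Y.

Answer: Yes, Y is left-recursive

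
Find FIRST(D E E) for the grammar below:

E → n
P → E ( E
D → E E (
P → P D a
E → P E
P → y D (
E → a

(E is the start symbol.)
{ 'a', 'n', 'y' }

FIRST sets of the non-terminals involved (from the grammar, by fixed-point iteration):
  FIRST(D) = { 'a', 'n', 'y' }

To compute FIRST(D E E), process the symbols left to right:
Symbol D is a non-terminal. Add FIRST(D) \ {ε} = { 'a', 'n', 'y' }
D is not nullable (ε ∉ FIRST(D)), so stop here.
FIRST(D E E) = { 'a', 'n', 'y' }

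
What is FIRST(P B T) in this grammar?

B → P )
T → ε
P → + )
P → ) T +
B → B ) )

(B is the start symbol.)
{ ')', '+' }

FIRST sets of the non-terminals involved (from the grammar, by fixed-point iteration):
  FIRST(P) = { ')', '+' }

To compute FIRST(P B T), process the symbols left to right:
Symbol P is a non-terminal. Add FIRST(P) \ {ε} = { ')', '+' }
P is not nullable (ε ∉ FIRST(P)), so stop here.
FIRST(P B T) = { ')', '+' }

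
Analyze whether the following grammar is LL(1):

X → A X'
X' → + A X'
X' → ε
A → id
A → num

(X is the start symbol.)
A grammar is LL(1) if for each non-terminal N with multiple productions, the predict sets of those productions are pairwise disjoint, where PREDICT(N → α) = (FIRST(α) \ {ε}) ∪ (FOLLOW(N) if α ⇒* ε).

Relevant sets:
  FOLLOW(X') = { $ }

For X':
  PREDICT(X' → '+' A X') = { '+' }
  PREDICT(X' → ε) = { $ }
For A:
  PREDICT(A → id) = { 'id' }
  PREDICT(A → num) = { 'num' }
X has a single production, so nothing to check there.

All predict sets are disjoint. The grammar IS LL(1).

Answer: Yes, the grammar is LL(1).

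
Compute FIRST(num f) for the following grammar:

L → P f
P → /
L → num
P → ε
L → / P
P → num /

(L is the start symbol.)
{ 'num' }

To compute FIRST(num f), process the symbols left to right:
Symbol num is a terminal. Add 'num' and stop.
FIRST(num f) = { 'num' }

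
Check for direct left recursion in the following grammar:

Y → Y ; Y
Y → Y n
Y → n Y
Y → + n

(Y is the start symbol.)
Yes, Y is left-recursive

Direct left recursion occurs when N → N α for some non-terminal N (the right-hand side begins with the left-hand side itself).

Y → Y ; Y: LEFT RECURSIVE (starts with Y)
Y → Y n: LEFT RECURSIVE (starts with Y)
Y → n Y: starts with n
Y → + n: starts with '+'

The grammar has direct left recursion on: Y.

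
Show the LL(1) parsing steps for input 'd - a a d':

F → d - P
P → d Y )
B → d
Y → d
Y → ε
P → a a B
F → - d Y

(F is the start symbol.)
LL(1) parsing maintains a stack (initially the start symbol over $) and the input. At each step: if the stack top is a terminal, match it against the current input token; if it is a non-terminal N, replace it with the RHS of M[N, lookahead] (the unique production whose predict set contains the lookahead).

Stack is shown with the top on the left.

Stack    Input        Action
----------------------------
F $      d - a a d $  output F → d - P
d - P $  d - a a d $  match 'd'
- P $    - a a d $    match '-'
P $      a a d $      output P → a a B
a a B $  a a d $      match 'a'
a B $    a d $        match 'a'
B $      d $          output B → d
d $      d $          match 'd'
$        $            accept

The string is accepted.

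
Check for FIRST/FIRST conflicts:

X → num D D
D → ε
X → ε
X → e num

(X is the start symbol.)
A FIRST/FIRST conflict occurs when two productions N → α and N → β for the same non-terminal have FIRST(α) ∩ FIRST(β) ≠ ∅ (with ε ∈ FIRST of a nullable right-hand side, so two nullable alternatives also conflict).

Productions for X:
  X → num D D: FIRST = { 'num' }
  X → ε: FIRST = { ε }
  X → e num: FIRST = { 'e' }
D has only one production, so no FIRST/FIRST conflict is possible there.

All alternatives of each non-terminal have pairwise disjoint FIRST sets.

Answer: No FIRST/FIRST conflicts.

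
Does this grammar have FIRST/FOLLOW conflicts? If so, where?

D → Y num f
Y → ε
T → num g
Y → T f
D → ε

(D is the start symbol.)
Nullable non-terminals: D, Y.
FIRST sets used below: FIRST(Y) = { 'num', ε }, FIRST(T) = { 'num' }

D: nullable alternative(s) D → ε; FOLLOW(D) = { $ }
  D → Y num f: FIRST \ {ε} = { 'num' } — disjoint from FOLLOW(D)
  D → ε: FIRST \ {ε} = { } — this is the only nullable alternative, skip

Y: nullable alternative(s) Y → ε; FOLLOW(Y) = { 'num' }
  Y → ε: FIRST \ {ε} = { } — this is the only nullable alternative, skip
  Y → T f: FIRST \ {ε} = { 'num' } — overlaps FOLLOW(Y) on { 'num' }: CONFLICT

T has no nullable alternative, so no FIRST/FOLLOW check is needed there.

So the grammar has 1 FIRST/FOLLOW conflict (marked CONFLICT above).

Answer: Yes. Y → T f with FOLLOW(Y) on { 'num' }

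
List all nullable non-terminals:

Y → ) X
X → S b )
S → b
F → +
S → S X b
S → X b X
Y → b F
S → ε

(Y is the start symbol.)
{ 'S' }

A non-terminal is nullable if it can derive ε (the empty string): either it has an ε-production, or it has a production whose right-hand side consists entirely of nullable non-terminals.

ε-productions: S → ε
So S is immediately nullable.
No further non-terminal can be added: every production for the remaining non-terminals contains a terminal or a non-nullable non-terminal.
Nullable = { 'S' }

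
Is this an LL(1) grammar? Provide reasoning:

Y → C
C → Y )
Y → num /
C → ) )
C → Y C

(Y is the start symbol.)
No. Predict set conflict for Y: { 'num' }

Relevant sets:
  FIRST(C) = { ')', 'num' }
  FIRST(Y) = { ')', 'num' }

For Y:
  PREDICT(Y → C) = { ')', 'num' }
  PREDICT(Y → num '/') = { 'num' }
For C:
  PREDICT(C → Y ')') = { ')', 'num' }
  PREDICT(C → ')' ')') = { ')' }
  PREDICT(C → Y C) = { ')', 'num' }

Conflict found: Predict set conflict for Y: { 'num' }
The grammar is NOT LL(1).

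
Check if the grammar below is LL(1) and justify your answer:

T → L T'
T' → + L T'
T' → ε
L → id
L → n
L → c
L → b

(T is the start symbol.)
Relevant sets:
  FOLLOW(T') = { $ }

For T':
  PREDICT(T' → '+' L T') = { '+' }
  PREDICT(T' → ε) = { $ }
For L:
  PREDICT(L → id) = { 'id' }
  PREDICT(L → n) = { 'n' }
  PREDICT(L → c) = { 'c' }
  PREDICT(L → b) = { 'b' }
T has a single production, so nothing to check there.

All predict sets are disjoint. The grammar IS LL(1).

Answer: Yes, the grammar is LL(1).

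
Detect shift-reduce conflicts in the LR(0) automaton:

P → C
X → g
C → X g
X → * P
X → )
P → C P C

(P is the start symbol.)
A shift-reduce conflict occurs when an LR(0) state has both:
  - a complete (reduce) item [A → α .] (dot at the end), and
  - a shift item [B → β . c γ] (dot before a terminal).

Augment with P' → P and build the canonical LR(0) collection (I0 = CLOSURE({[P' → . P]}), then GOTO on every symbol after a dot until no new states appear). It has 11 states:
  I0: { [C → . X g], [P → . C P C], [P → . C], [P' → . P], [X → . )], [X → . * P], [X → . g] }  — shift
  I1: { [X → ) .] }  — reduce
  I2: { [C → . X g], [P → . C P C], [P → . C], [X → * . P], [X → . )], [X → . * P], [X → . g] }  — shift
  I3: { [C → . X g], [P → . C P C], [P → . C], [P → C . P C], [P → C .], [X → . )], [X → . * P], [X → . g] }  — shift, reduce
  I4: { [P' → P .] }  — accept
  I5: { [C → X . g] }  — shift
  I6: { [X → g .] }  — reduce
  I7: { [C → X g .] }  — reduce
  I8: { [C → . X g], [P → C P . C], [X → . )], [X → . * P], [X → . g] }  — shift
  I9: { [P → C P C .] }  — reduce
  I10: { [X → * P .] }  — reduce

I3 contains reduce item [P → C .] and shift items [X → . )], [X → . * P], [X → . g] — shift-reduce conflict.

Answer: Yes — I3: [P → C .] vs [X → . )]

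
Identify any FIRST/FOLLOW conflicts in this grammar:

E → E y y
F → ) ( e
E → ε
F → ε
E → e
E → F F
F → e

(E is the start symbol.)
Yes. E → E y y with FOLLOW(E) on { 'y' }; F → ')' '(' e with FOLLOW(F) on { ')' }; F → e with FOLLOW(F) on { 'e' }

A FIRST/FOLLOW conflict occurs when a non-terminal N has a nullable alternative N → β (β ⇒* ε) and another alternative N → α with FIRST(α) ∩ FOLLOW(N) ≠ ∅: on such a lookahead the parser cannot decide between expanding α and letting N vanish via β.

Nullable non-terminals: E, F.
FIRST sets used below: FIRST(E) = { ')', 'e', 'y', ε }, FIRST(F) = { ')', 'e', ε }

E: nullable alternative(s) E → ε, E → F F; FOLLOW(E) = { $, 'y' }
  E → E y y: FIRST \ {ε} = { ')', 'e', 'y' } — overlaps FOLLOW(E) on { 'y' }: CONFLICT
  E → ε: FIRST \ {ε} = { } — disjoint from FOLLOW(E)
  E → e: FIRST \ {ε} = { 'e' } — disjoint from FOLLOW(E)
  E → F F: FIRST \ {ε} = { ')', 'e' } — disjoint from FOLLOW(E)

F: nullable alternative(s) F → ε; FOLLOW(F) = { $, ')', 'e', 'y' }
  F → ) ( e: FIRST \ {ε} = { ')' } — overlaps FOLLOW(F) on { ')' }: CONFLICT
  F → ε: FIRST \ {ε} = { } — this is the only nullable alternative, skip
  F → e: FIRST \ {ε} = { 'e' } — overlaps FOLLOW(F) on { 'e' }: CONFLICT

So the grammar has 3 FIRST/FOLLOW conflicts (marked CONFLICT above).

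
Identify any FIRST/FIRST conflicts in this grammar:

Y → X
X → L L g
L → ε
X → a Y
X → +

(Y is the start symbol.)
No FIRST/FIRST conflicts.

FIRST sets of the non-terminals at (or reachable through a nullable prefix from) the front of some alternative:
  FIRST(L) = { ε }

Productions for X:
  X → L L g: FIRST = { 'g' }
  X → a Y: FIRST = { 'a' }
  X → +: FIRST = { '+' }
Y, L have only one production, so no FIRST/FIRST conflict is possible there.

All alternatives of each non-terminal have pairwise disjoint FIRST sets.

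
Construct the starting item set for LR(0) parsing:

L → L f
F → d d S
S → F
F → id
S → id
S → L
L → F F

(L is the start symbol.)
First, augment the grammar with L' → L
I₀ = CLOSURE({ [L' → . L] }):
  [L' → . L] has the dot before L: add [L → . L f], [L → . F F]
  [L → . F F] has the dot before F: add [F → . d d S], [F → . id]
No further items can be added.

I₀ = { [F → . d d S], [F → . id], [L → . F F], [L → . L f], [L' → . L] }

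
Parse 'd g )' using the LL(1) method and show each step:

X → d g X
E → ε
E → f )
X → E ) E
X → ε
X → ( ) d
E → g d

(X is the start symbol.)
Stack is shown with the top on the left.

Stack    Input    Action
------------------------
X $      d g ) $  output X → d g X
d g X $  d g ) $  match 'd'
g X $    g ) $    match 'g'
X $      ) $      output X → E ) E
E ) E $  ) $      output E → ε
) E $    ) $      match ')'
E $      $        output E → ε
$        $        accept

The string is accepted.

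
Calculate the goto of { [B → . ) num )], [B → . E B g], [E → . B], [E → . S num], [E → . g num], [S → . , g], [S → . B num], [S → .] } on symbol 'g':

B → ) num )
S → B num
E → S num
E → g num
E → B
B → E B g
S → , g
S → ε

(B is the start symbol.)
GOTO(I, 'g') = CLOSURE({ [A → αX.β] : [A → α.Xβ] ∈ I, X = 'g' })

Items with dot before 'g', with the dot advanced:
  [E → . g num] → [E → g . num]
Closure adds nothing (no advanced item has the dot before a non-terminal).

GOTO = { [E → g . num] }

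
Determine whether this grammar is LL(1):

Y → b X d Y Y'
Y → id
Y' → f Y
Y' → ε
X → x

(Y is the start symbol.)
No. Predict set conflict for Y': { 'f' }

Relevant sets:
  FOLLOW(Y') = { $, 'f' }

For Y:
  PREDICT(Y → b X d Y Y') = { 'b' }
  PREDICT(Y → id) = { 'id' }
For Y':
  PREDICT(Y' → f Y) = { 'f' }
  PREDICT(Y' → ε) = { $, 'f' }
X has a single production, so nothing to check there.

Conflict found: Predict set conflict for Y': { 'f' }
The grammar is NOT LL(1).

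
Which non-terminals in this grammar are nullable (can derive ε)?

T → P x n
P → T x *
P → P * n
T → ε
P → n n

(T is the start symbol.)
ε-productions: T → ε
So T is immediately nullable.
No further non-terminal can be added: every production for the remaining non-terminals contains a terminal or a non-nullable non-terminal.
Nullable = { 'T' }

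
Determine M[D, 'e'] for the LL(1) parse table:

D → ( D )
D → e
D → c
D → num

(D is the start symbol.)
D → e

To find M[D, 'e'], we find productions for D where 'e' is in the predict set (PREDICT(N → α) = (FIRST(α) \ {ε}) ∪ (FOLLOW(N) if α ⇒* ε)).

D → ( D ): PREDICT = { '(' }
D → e: PREDICT = { 'e' }
  'e' is in predict set, so this production goes in M[D, 'e']
D → c: PREDICT = { 'c' }
D → num: PREDICT = { 'num' }

M[D, 'e'] = D → e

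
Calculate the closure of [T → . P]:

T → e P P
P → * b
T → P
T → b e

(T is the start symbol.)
{ [P → . * b], [T → . P] }

Start with: [T → . P]
  [T → . P] has the dot before P: add [P → . * b]
No further items can be added.

CLOSURE = { [P → . * b], [T → . P] }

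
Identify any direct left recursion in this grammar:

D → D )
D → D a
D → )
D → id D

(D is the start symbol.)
Direct left recursion occurs when N → N α for some non-terminal N (the right-hand side begins with the left-hand side itself).

D → D ): LEFT RECURSIVE (starts with D)
D → D a: LEFT RECURSIVE (starts with D)
D → ): starts with ')'
D → id D: starts with id

The grammar has direct left recursion on: D.

Answer: Yes, D is left-recursive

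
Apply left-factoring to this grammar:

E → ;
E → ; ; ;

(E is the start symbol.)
Left-factoring transforms A → αβ₁ | αβ₂ into A → αA' and A' → β₁ | β₂
(α is the longest common prefix among the alternatives). Repeat until
no nonterminal has two alternatives with a common prefix.

Round 1: E has alternatives sharing prefix ';'. Introduce E': E → ; E'
  Add: E' → ε
  Add: E' → ; ;

No remaining common prefixes — done.

Resulting grammar:
E → ; E'
E' → ε
E' → ; ;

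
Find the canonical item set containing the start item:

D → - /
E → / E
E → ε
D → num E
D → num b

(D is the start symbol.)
{ [D → . - /], [D → . num E], [D → . num b], [D' → . D] }

First, augment the grammar with D' → D
I₀ = CLOSURE({ [D' → . D] }):
  [D' → . D] has the dot before D: add [D → . - /], [D → . num E], [D → . num b]
No further items can be added.

I₀ = { [D → . - /], [D → . num E], [D → . num b], [D' → . D] }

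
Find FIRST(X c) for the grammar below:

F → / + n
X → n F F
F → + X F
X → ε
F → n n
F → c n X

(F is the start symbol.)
FIRST sets of the non-terminals involved (from the grammar, by fixed-point iteration):
  FIRST(X) = { 'n', ε }

To compute FIRST(X c), process the symbols left to right:
Symbol X is a non-terminal. Add FIRST(X) \ {ε} = { 'n' }
X is nullable (ε ∈ FIRST(X)), continue to the next symbol.
Symbol c is a terminal. Add 'c' and stop.
FIRST(X c) = { 'c', 'n' }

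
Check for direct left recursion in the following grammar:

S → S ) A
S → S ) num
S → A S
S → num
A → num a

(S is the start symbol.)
Direct left recursion occurs when N → N α for some non-terminal N (the right-hand side begins with the left-hand side itself).

S → S ) A: LEFT RECURSIVE (starts with S)
S → S ) num: LEFT RECURSIVE (starts with S)
S → A S: starts with A
S → num: starts with num
A → num a: starts with num

The grammar has direct left recursion on: S.

Answer: Yes, S is left-recursive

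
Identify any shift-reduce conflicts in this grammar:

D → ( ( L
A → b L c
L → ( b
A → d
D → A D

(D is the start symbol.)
No shift-reduce conflicts

A shift-reduce conflict occurs when an LR(0) state has both:
  - a complete (reduce) item [A → α .] (dot at the end), and
  - a shift item [B → β . c γ] (dot before a terminal).

Augment with D' → D and build the canonical LR(0) collection (I0 = CLOSURE({[D' → . D]}), then GOTO on every symbol after a dot until no new states appear). It has 13 states:
  I0: { [A → . b L c], [A → . d], [D → . ( ( L], [D → . A D], [D' → . D] }  — shift
  I1: { [D → ( . ( L] }  — shift
  I2: { [A → . b L c], [A → . d], [D → . ( ( L], [D → . A D], [D → A . D] }  — shift
  I3: { [D' → D .] }  — accept
  I4: { [A → b . L c], [L → . ( b] }  — shift
  I5: { [A → d .] }  — reduce
  I6: { [L → ( . b] }  — shift
  I7: { [A → b L . c] }  — shift
  I8: { [A → b L c .] }  — reduce
  I9: { [L → ( b .] }  — reduce
  I10: { [D → A D .] }  — reduce
  I11: { [D → ( ( . L], [L → . ( b] }  — shift
  I12: { [D → ( ( L .] }  — reduce

No state contains both a complete item and a shift item.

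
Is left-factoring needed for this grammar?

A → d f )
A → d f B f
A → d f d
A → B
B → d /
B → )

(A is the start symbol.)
Yes, A has productions with common prefix 'd f'

Left-factoring is needed when two productions for the same non-terminal
share a common prefix on the right-hand side.

Productions for A:
  A → d f )
  A → d f B f
  A → d f d
  A → B
Productions for B:
  B → d /
  B → )

Found common prefix 'd f' in productions for A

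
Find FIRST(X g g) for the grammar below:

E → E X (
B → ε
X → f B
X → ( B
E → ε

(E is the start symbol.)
{ '(', 'f' }

FIRST sets of the non-terminals involved (from the grammar, by fixed-point iteration):
  FIRST(X) = { '(', 'f' }

To compute FIRST(X g g), process the symbols left to right:
Symbol X is a non-terminal. Add FIRST(X) \ {ε} = { '(', 'f' }
X is not nullable (ε ∉ FIRST(X)), so stop here.
FIRST(X g g) = { '(', 'f' }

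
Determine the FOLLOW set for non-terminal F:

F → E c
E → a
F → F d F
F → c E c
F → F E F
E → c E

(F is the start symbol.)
To compute FOLLOW(F), find every occurrence of F on a right-hand side N → α F β: add FIRST(β) \ {ε}, and if β is empty or nullable also add FOLLOW(N). Iterate to a fixed point.

F is the start symbol, so $ ∈ FOLLOW(F).
In F → F d F: F is followed by d F, add FIRST(d F) \ {ε} = { 'd' }
In F → F d F: F is at the end; this adds FOLLOW(F) to itself — nothing new
In F → F E F: F is followed by E F, add FIRST(E F) \ {ε} = { 'a', 'c' }
In F → F E F: F is at the end; this adds FOLLOW(F) to itself — nothing new

Taking the union: FOLLOW(F) = { $, 'a', 'c', 'd' }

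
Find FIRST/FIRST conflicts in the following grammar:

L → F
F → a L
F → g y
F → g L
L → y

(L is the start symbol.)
A FIRST/FIRST conflict occurs when two productions N → α and N → β for the same non-terminal have FIRST(α) ∩ FIRST(β) ≠ ∅ (with ε ∈ FIRST of a nullable right-hand side, so two nullable alternatives also conflict).

FIRST sets of the non-terminals at (or reachable through a nullable prefix from) the front of some alternative:
  FIRST(F) = { 'a', 'g' }

Productions for L:
  L → F: FIRST = { 'a', 'g' }
  L → y: FIRST = { 'y' }
Productions for F:
  F → a L: FIRST = { 'a' }
  F → g y: FIRST = { 'g' }
  F → g L: FIRST = { 'g' }

Conflict for F: F → g y and F → g L
  Overlap: { 'g' }

Answer: Yes. F → g y / F → g L on { 'g' }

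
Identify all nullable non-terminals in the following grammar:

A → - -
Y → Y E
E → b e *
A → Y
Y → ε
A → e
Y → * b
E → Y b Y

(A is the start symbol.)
ε-productions: Y → ε
So Y is immediately nullable.
A → Y: every symbol on the right is nullable, so A is nullable too.
No further non-terminal can be added: every production for the remaining non-terminals contains a terminal or a non-nullable non-terminal.
Nullable = { 'A', 'Y' }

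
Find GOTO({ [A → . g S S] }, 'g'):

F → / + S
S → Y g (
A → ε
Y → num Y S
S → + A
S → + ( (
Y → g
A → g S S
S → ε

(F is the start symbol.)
{ [A → g . S S], [S → . + ( (], [S → . + A], [S → . Y g (], [S → .], [Y → . g], [Y → . num Y S] }

GOTO(I, 'g') = CLOSURE({ [A → αX.β] : [A → α.Xβ] ∈ I, X = 'g' })

Items with dot before 'g', with the dot advanced:
  [A → . g S S] → [A → g . S S]
Closure of the advanced items:
  [A → g . S S] has the dot before S: add [S → . Y g (], [S → . + A], [S → . + ( (], [S → .]
  [S → . Y g (] has the dot before Y: add [Y → . num Y S], [Y → . g]

GOTO = { [A → g . S S], [S → . + ( (], [S → . + A], [S → . Y g (], [S → .], [Y → . g], [Y → . num Y S] }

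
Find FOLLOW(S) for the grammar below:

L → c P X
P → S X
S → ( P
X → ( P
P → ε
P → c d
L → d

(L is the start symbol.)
In P → S X: S is followed by X, add FIRST(X) \ {ε} = { '(' }

Taking the union: FOLLOW(S) = { '(' }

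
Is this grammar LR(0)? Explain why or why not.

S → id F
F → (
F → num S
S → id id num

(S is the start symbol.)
Yes, the grammar is LR(0)

Augment with S' → S and build the canonical LR(0) collection (I0 = CLOSURE({[S' → . S]}), then GOTO on every symbol after a dot until no new states appear). It has 9 states:
  I0: { [S → . id F], [S → . id id num], [S' → . S] }  — shift
  I1: { [S' → S .] }  — accept
  I2: { [F → . (], [F → . num S], [S → id . F], [S → id . id num] }  — shift
  I3: { [F → ( .] }  — reduce
  I4: { [S → id F .] }  — reduce
  I5: { [S → id id . num] }  — shift
  I6: { [F → num . S], [S → . id F], [S → . id id num] }  — shift
  I7: { [F → num S .] }  — reduce
  I8: { [S → id id num .] }  — reduce

Every state is either a pure shift/goto state or contains exactly one complete item and nothing to shift — no conflicts. The grammar is LR(0).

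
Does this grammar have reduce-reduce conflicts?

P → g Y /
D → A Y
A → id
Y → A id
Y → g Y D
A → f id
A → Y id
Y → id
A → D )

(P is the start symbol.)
A reduce-reduce conflict occurs when an LR(0) state has two complete items [A → α .] and [B → β .] — both call for a reduction, and with no lookahead the parser cannot choose between them.

Augment with P' → P and build the canonical LR(0) collection (I0 = CLOSURE({[P' → . P]}), then GOTO on every symbol after a dot until no new states appear). It has 19 states:
  I0: { [P → . g Y /], [P' → . P] }  — shift
  I1: { [P' → P .] }  — accept
  I2: { [A → . D )], [A → . Y id], [A → . f id], [A → . id], [D → . A Y], [P → g . Y /], [Y → . A id], [Y → . g Y D], [Y → . id] }  — shift
  I3: { [A → . D )], [A → . Y id], [A → . f id], [A → . id], [D → . A Y], [D → A . Y], [Y → . A id], [Y → . g Y D], [Y → . id], [Y → A . id] }  — shift
  I4: { [A → D . )] }  — shift
  I5: { [A → Y . id], [P → g Y . /] }  — shift
  I6: { [A → f . id] }  — shift
  I7: { [A → . D )], [A → . Y id], [A → . f id], [A → . id], [D → . A Y], [Y → . A id], [Y → . g Y D], [Y → . id], [Y → g . Y D] }  — shift
  I8: { [A → id .], [Y → id .] }  — 2 reduces
  I9: { [A → . D )], [A → . Y id], [A → . f id], [A → . id], [A → Y . id], [D → . A Y], [Y → . A id], [Y → . g Y D], [Y → . id], [Y → g Y . D] }  — shift
  I10: { [A → D . )], [Y → g Y D .] }  — shift, reduce
  I11: { [A → Y . id] }  — shift
  I12: { [A → Y id .], [A → id .], [Y → id .] }  — 3 reduces
  I13: { [A → Y id .] }  — reduce
  I14: { [A → D ) .] }  — reduce
  I15: { [A → f id .] }  — reduce
  I16: { [P → g Y / .] }  — reduce
  I17: { [A → Y . id], [D → A Y .] }  — shift, reduce
  I18: { [A → id .], [Y → A id .], [Y → id .] }  — 3 reduces

I8 contains complete items [A → id .], [Y → id .] — reduce-reduce conflict.
I12 contains complete items [A → Y id .], [A → id .], [Y → id .] — reduce-reduce conflict.
I18 contains complete items [A → id .], [Y → A id .], [Y → id .] — reduce-reduce conflict.

Answer: Yes — I8: [A → id .] vs [Y → id .]; I12: [A → Y id .] vs [A → id .]; I18: [A → id .] vs [Y → A id .]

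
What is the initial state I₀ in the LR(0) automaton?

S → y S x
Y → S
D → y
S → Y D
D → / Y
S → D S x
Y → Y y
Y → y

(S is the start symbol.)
{ [D → . / Y], [D → . y], [S → . D S x], [S → . Y D], [S → . y S x], [S' → . S], [Y → . S], [Y → . Y y], [Y → . y] }

First, augment the grammar with S' → S
I₀ = CLOSURE({ [S' → . S] }):
  [S' → . S] has the dot before S: add [S → . y S x], [S → . Y D], [S → . D S x]
  [S → . Y D] has the dot before Y: add [Y → . S], [Y → . Y y], [Y → . y]
  [S → . D S x] has the dot before D: add [D → . y], [D → . / Y]
No further items can be added.

I₀ = { [D → . / Y], [D → . y], [S → . D S x], [S → . Y D], [S → . y S x], [S' → . S], [Y → . S], [Y → . Y y], [Y → . y] }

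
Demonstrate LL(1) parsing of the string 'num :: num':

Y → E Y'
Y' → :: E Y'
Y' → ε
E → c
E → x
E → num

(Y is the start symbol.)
LL(1) parsing maintains a stack (initially the start symbol over $) and the input. At each step: if the stack top is a terminal, match it against the current input token; if it is a non-terminal N, replace it with the RHS of M[N, lookahead] (the unique production whose predict set contains the lookahead).

Stack is shown with the top on the left.

Stack      Input         Action
-------------------------------
Y $        num :: num $  output Y → E Y'
E Y' $     num :: num $  output E → num
num Y' $   num :: num $  match 'num'
Y' $       :: num $      output Y' → :: E Y'
:: E Y' $  :: num $      match '::'
E Y' $     num $         output E → num
num Y' $   num $         match 'num'
Y' $       $             output Y' → ε
$          $             accept

The string is accepted.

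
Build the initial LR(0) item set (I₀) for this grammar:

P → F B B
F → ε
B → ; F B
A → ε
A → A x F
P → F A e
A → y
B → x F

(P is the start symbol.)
{ [F → .], [P → . F A e], [P → . F B B], [P' → . P] }

First, augment the grammar with P' → P
I₀ = CLOSURE({ [P' → . P] }):
  [P' → . P] has the dot before P: add [P → . F B B], [P → . F A e]
  [P → . F B B] has the dot before F: add [F → .]
No further items can be added.

I₀ = { [F → .], [P → . F A e], [P → . F B B], [P' → . P] }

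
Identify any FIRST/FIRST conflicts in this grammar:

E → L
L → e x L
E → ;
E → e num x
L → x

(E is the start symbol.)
A FIRST/FIRST conflict occurs when two productions N → α and N → β for the same non-terminal have FIRST(α) ∩ FIRST(β) ≠ ∅ (with ε ∈ FIRST of a nullable right-hand side, so two nullable alternatives also conflict).

FIRST sets of the non-terminals at (or reachable through a nullable prefix from) the front of some alternative:
  FIRST(L) = { 'e', 'x' }

Productions for E:
  E → L: FIRST = { 'e', 'x' }
  E → ;: FIRST = { ';' }
  E → e num x: FIRST = { 'e' }
Productions for L:
  L → e x L: FIRST = { 'e' }
  L → x: FIRST = { 'x' }

Conflict for E: E → L and E → e num x
  Overlap: { 'e' }

Answer: Yes. E → L / E → e num x on { 'e' }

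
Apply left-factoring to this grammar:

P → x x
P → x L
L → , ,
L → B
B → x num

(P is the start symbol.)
Left-factoring transforms A → αβ₁ | αβ₂ into A → αA' and A' → β₁ | β₂
(α is the longest common prefix among the alternatives). Repeat until
no nonterminal has two alternatives with a common prefix.

Round 1: P has alternatives sharing prefix 'x'. Introduce P': P → x P'
  Add: P' → x
  Add: P' → L

No remaining common prefixes — done.

Resulting grammar:
P → x P'
P' → x
P' → L
L → , ,
L → B
B → x num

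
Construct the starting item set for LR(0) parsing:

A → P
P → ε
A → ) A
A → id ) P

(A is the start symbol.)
First, augment the grammar with A' → A
I₀ = CLOSURE({ [A' → . A] }):
  [A' → . A] has the dot before A: add [A → . P], [A → . ) A], [A → . id ) P]
  [A → . P] has the dot before P: add [P → .]
No further items can be added.

I₀ = { [A → . ) A], [A → . P], [A → . id ) P], [A' → . A], [P → .] }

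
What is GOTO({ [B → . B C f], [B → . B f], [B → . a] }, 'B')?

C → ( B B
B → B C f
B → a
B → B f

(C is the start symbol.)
{ [B → B . C f], [B → B . f], [C → . ( B B] }

GOTO(I, 'B') = CLOSURE({ [A → αX.β] : [A → α.Xβ] ∈ I, X = 'B' })

Items with dot before 'B', with the dot advanced:
  [B → . B C f] → [B → B . C f]
  [B → . B f] → [B → B . f]
Closure of the advanced items:
  [B → B . C f] has the dot before C: add [C → . ( B B]

GOTO = { [B → B . C f], [B → B . f], [C → . ( B B] }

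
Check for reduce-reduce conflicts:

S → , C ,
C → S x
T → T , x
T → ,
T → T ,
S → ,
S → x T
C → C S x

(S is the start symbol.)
Yes — I11: [S → , .] vs [S → , C , .]

Augment with S' → S and build the canonical LR(0) collection (I0 = CLOSURE({[S' → . S]}), then GOTO on every symbol after a dot until no new states appear). It has 14 states:
  I0: { [S → . , C ,], [S → . ,], [S → . x T], [S' → . S] }  — shift
  I1: { [C → . C S x], [C → . S x], [S → , . C ,], [S → , .], [S → . , C ,], [S → . ,], [S → . x T] }  — shift, reduce
  I2: { [S' → S .] }  — accept
  I3: { [S → x . T], [T → . ,], [T → . T , x], [T → . T ,] }  — shift
  I4: { [T → , .] }  — reduce
  I5: { [S → x T .], [T → T . , x], [T → T . ,] }  — shift, reduce
  I6: { [T → T , . x], [T → T , .] }  — shift, reduce
  I7: { [T → T , x .] }  — reduce
  I8: { [C → C . S x], [S → , C . ,], [S → . , C ,], [S → . ,], [S → . x T] }  — shift
  I9: { [C → S . x] }  — shift
  I10: { [C → S x .] }  — reduce
  I11: { [C → . C S x], [C → . S x], [S → , . C ,], [S → , .], [S → , C , .], [S → . , C ,], [S → . ,], [S → . x T] }  — shift, 2 reduces
  I12: { [C → C S . x] }  — shift
  I13: { [C → C S x .] }  — reduce

I11 contains complete items [S → , .], [S → , C , .] — reduce-reduce conflict.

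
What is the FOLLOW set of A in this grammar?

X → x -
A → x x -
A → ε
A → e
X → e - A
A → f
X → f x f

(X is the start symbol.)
In X → e - A: A is at the end, add FOLLOW(X)

The FOLLOW sets referred to above (computed the same way, to a fixed point):
  FOLLOW(X) = { $ }

Taking the union: FOLLOW(A) = { $ }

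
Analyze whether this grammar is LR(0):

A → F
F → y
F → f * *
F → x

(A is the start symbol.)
Yes, the grammar is LR(0)

A grammar is LR(0) if no state in the canonical LR(0) collection has:
  - both a shift item (dot before a terminal) and a complete item (shift-reduce conflict), or
  - two or more complete items (reduce-reduce conflict; the accept item [A' → A .] counts as a complete item here).

Augment with A' → A and build the canonical LR(0) collection (I0 = CLOSURE({[A' → . A]}), then GOTO on every symbol after a dot until no new states appear). It has 8 states:
  I0: { [A → . F], [A' → . A], [F → . f * *], [F → . x], [F → . y] }  — shift
  I1: { [A' → A .] }  — accept
  I2: { [A → F .] }  — reduce
  I3: { [F → f . * *] }  — shift
  I4: { [F → x .] }  — reduce
  I5: { [F → y .] }  — reduce
  I6: { [F → f * . *] }  — shift
  I7: { [F → f * * .] }  — reduce

Every state is either a pure shift/goto state or contains exactly one complete item and nothing to shift — no conflicts. The grammar is LR(0).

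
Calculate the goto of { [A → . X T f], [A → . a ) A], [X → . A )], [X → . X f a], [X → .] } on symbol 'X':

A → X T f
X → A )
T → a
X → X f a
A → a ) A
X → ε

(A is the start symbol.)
{ [A → X . T f], [T → . a], [X → X . f a] }

GOTO(I, 'X') = CLOSURE({ [A → αX.β] : [A → α.Xβ] ∈ I, X = 'X' })

Items with dot before 'X', with the dot advanced:
  [A → . X T f] → [A → X . T f]
  [X → . X f a] → [X → X . f a]
Closure of the advanced items:
  [A → X . T f] has the dot before T: add [T → . a]

GOTO = { [A → X . T f], [T → . a], [X → X . f a] }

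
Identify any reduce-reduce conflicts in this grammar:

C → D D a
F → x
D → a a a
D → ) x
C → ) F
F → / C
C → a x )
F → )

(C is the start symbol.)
Yes — I17: [D → ) x .] vs [F → x .]

A reduce-reduce conflict occurs when an LR(0) state has two complete items [A → α .] and [B → β .] — both call for a reduction, and with no lookahead the parser cannot choose between them.

Augment with C' → C and build the canonical LR(0) collection (I0 = CLOSURE({[C' → . C]}), then GOTO on every symbol after a dot until no new states appear). It has 19 states:
  I0: { [C → . ) F], [C → . D D a], [C → . a x )], [C' → . C], [D → . ) x], [D → . a a a] }  — shift
  I1: { [C → ) . F], [D → ) . x], [F → . )], [F → . / C], [F → . x] }  — shift
  I2: { [C' → C .] }  — accept
  I3: { [C → D . D a], [D → . ) x], [D → . a a a] }  — shift
  I4: { [C → a . x )], [D → a . a a] }  — shift
  I5: { [D → a a . a] }  — shift
  I6: { [C → a x . )] }  — shift
  I7: { [C → a x ) .] }  — reduce
  I8: { [D → a a a .] }  — reduce
  I9: { [D → ) . x] }  — shift
  I10: { [C → D D . a] }  — shift
  I11: { [D → a . a a] }  — shift
  I12: { [C → D D a .] }  — reduce
  I13: { [D → ) x .] }  — reduce
  I14: { [F → ) .] }  — reduce
  I15: { [C → . ) F], [C → . D D a], [C → . a x )], [D → . ) x], [D → . a a a], [F → / . C] }  — shift
  I16: { [C → ) F .] }  — reduce
  I17: { [D → ) x .], [F → x .] }  — 2 reduces
  I18: { [F → / C .] }  — reduce

I17 contains complete items [D → ) x .], [F → x .] — reduce-reduce conflict.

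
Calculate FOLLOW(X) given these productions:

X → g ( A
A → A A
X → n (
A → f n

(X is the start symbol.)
{ $ }

X is the start symbol, so $ ∈ FOLLOW(X).
X does not occur on any right-hand side.

Taking the union: FOLLOW(X) = { $ }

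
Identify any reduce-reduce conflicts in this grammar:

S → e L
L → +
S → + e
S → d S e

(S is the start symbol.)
No reduce-reduce conflicts

A reduce-reduce conflict occurs when an LR(0) state has two complete items [A → α .] and [B → β .] — both call for a reduction, and with no lookahead the parser cannot choose between them.

Augment with S' → S and build the canonical LR(0) collection (I0 = CLOSURE({[S' → . S]}), then GOTO on every symbol after a dot until no new states appear). It has 10 states:
  I0: { [S → . + e], [S → . d S e], [S → . e L], [S' → . S] }  — shift
  I1: { [S → + . e] }  — shift
  I2: { [S' → S .] }  — accept
  I3: { [S → . + e], [S → . d S e], [S → . e L], [S → d . S e] }  — shift
  I4: { [L → . +], [S → e . L] }  — shift
  I5: { [L → + .] }  — reduce
  I6: { [S → e L .] }  — reduce
  I7: { [S → d S . e] }  — shift
  I8: { [S → d S e .] }  — reduce
  I9: { [S → + e .] }  — reduce

No state contains more than one complete item.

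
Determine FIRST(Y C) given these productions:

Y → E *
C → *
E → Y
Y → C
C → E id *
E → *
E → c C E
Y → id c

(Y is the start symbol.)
FIRST sets of the non-terminals involved (from the grammar, by fixed-point iteration):
  FIRST(Y) = { '*', 'c', 'id' }

To compute FIRST(Y C), process the symbols left to right:
Symbol Y is a non-terminal. Add FIRST(Y) \ {ε} = { '*', 'c', 'id' }
Y is not nullable (ε ∉ FIRST(Y)), so stop here.
FIRST(Y C) = { '*', 'c', 'id' }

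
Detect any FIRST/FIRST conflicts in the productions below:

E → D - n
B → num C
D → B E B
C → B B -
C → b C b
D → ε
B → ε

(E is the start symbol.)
FIRST sets of the non-terminals at (or reachable through a nullable prefix from) the front of some alternative:
  FIRST(B) = { 'num', ε }
  FIRST(E) = { '-', 'num' }

Productions for B:
  B → num C: FIRST = { 'num' }
  B → ε: FIRST = { ε }
Productions for D:
  D → B E B: FIRST = { '-', 'num' }
  D → ε: FIRST = { ε }
Productions for C:
  C → B B -: FIRST = { '-', 'num' }
  C → b C b: FIRST = { 'b' }
E has only one production, so no FIRST/FIRST conflict is possible there.

All alternatives of each non-terminal have pairwise disjoint FIRST sets.

Answer: No FIRST/FIRST conflicts.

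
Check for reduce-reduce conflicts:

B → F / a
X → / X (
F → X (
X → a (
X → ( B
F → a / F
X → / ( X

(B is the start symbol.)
No reduce-reduce conflicts

A reduce-reduce conflict occurs when an LR(0) state has two complete items [A → α .] and [B → β .] — both call for a reduction, and with no lookahead the parser cannot choose between them.

Augment with B' → B and build the canonical LR(0) collection (I0 = CLOSURE({[B' → . B]}), then GOTO on every symbol after a dot until no new states appear). It has 19 states:
  I0: { [B → . F / a], [B' → . B], [F → . X (], [F → . a / F], [X → . ( B], [X → . / ( X], [X → . / X (], [X → . a (] }  — shift
  I1: { [B → . F / a], [F → . X (], [F → . a / F], [X → ( . B], [X → . ( B], [X → . / ( X], [X → . / X (], [X → . a (] }  — shift
  I2: { [X → . ( B], [X → . / ( X], [X → . / X (], [X → . a (], [X → / . ( X], [X → / . X (] }  — shift
  I3: { [B' → B .] }  — accept
  I4: { [B → F . / a] }  — shift
  I5: { [F → X . (] }  — shift
  I6: { [F → a . / F], [X → a . (] }  — shift
  I7: { [X → a ( .] }  — reduce
  I8: { [F → . X (], [F → . a / F], [F → a / . F], [X → . ( B], [X → . / ( X], [X → . / X (], [X → . a (] }  — shift
  I9: { [F → a / F .] }  — reduce
  I10: { [F → X ( .] }  — reduce
  I11: { [B → F / . a] }  — shift
  I12: { [B → F / a .] }  — reduce
  I13: { [B → . F / a], [F → . X (], [F → . a / F], [X → ( . B], [X → . ( B], [X → . / ( X], [X → . / X (], [X → . a (], [X → / ( . X] }  — shift
  I14: { [X → / X . (] }  — shift
  I15: { [X → a . (] }  — shift
  I16: { [X → / X ( .] }  — reduce
  I17: { [X → ( B .] }  — reduce
  I18: { [F → X . (], [X → / ( X .] }  — shift, reduce

No state contains more than one complete item.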